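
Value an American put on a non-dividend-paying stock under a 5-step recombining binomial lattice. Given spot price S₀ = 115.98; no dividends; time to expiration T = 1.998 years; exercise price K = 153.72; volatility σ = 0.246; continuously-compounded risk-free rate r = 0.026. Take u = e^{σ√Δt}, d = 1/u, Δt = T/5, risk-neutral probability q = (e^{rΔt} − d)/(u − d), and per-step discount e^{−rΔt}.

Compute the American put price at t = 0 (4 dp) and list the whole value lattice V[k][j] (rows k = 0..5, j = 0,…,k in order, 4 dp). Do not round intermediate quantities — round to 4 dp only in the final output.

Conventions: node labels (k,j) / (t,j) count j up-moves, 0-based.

price = 40.0241
tree:
40.0241
54.4432 26.1378
68.7409 38.6531 13.9035
80.9794 54.4432 23.3373 4.5590
91.4554 68.7409 37.7400 9.1156 0.0000
100.4227 80.9794 54.4432 18.2265 0.0000 0.0000

Δt=0.39960  u=1.16825  d=0.85598  q=0.49465  discount=0.98966
step 5 (expiry): payoffs max(K−S,0) = 100.4227 80.9794 54.4432 18.2265 0.0000 0.0000
k=4: (k=4,j=0): S=62.2646, K−S=91.4554, hold=89.8666 ⇒ V=91.4554 exercise | (k=4,j=1): S=84.9791, K−S=68.7409, hold=67.1521 ⇒ V=68.7409 exercise | (k=4,j=2): S=115.9800, K−S=37.7400, hold=36.1512 ⇒ V=37.7400 exercise | (k=4,j=3): S=158.2902, K−S=0.0000, hold=9.1156 ⇒ V=9.1156 continue | (k=4,j=4): S=216.0355, K−S=0.0000, hold=0.0000 ⇒ V=0.0000 continue
k=3: (k=3,j=0): S=72.7406, K−S=80.9794, hold=79.3906 ⇒ V=80.9794 exercise | (k=3,j=1): S=99.2768, K−S=54.4432, hold=52.8544 ⇒ V=54.4432 exercise | (k=3,j=2): S=135.4935, K−S=18.2265, hold=23.3373 ⇒ V=23.3373 continue | (k=3,j=3): S=184.9224, K−S=0.0000, hold=4.5590 ⇒ V=4.5590 continue
k=2: (k=2,j=0): S=84.9791, K−S=68.7409, hold=67.1521 ⇒ V=68.7409 exercise | (k=2,j=1): S=115.9800, K−S=37.7400, hold=38.6531 ⇒ V=38.6531 continue | (k=2,j=2): S=158.2902, K−S=0.0000, hold=13.9035 ⇒ V=13.9035 continue
k=1: (k=1,j=0): S=99.2768, K−S=54.4432, hold=53.3014 ⇒ V=54.4432 exercise | (k=1,j=1): S=135.4935, K−S=18.2265, hold=26.1378 ⇒ V=26.1378 continue
k=0: (k=0,j=0): S=115.9800, K−S=37.7400, hold=40.0241 ⇒ V=40.0241 continue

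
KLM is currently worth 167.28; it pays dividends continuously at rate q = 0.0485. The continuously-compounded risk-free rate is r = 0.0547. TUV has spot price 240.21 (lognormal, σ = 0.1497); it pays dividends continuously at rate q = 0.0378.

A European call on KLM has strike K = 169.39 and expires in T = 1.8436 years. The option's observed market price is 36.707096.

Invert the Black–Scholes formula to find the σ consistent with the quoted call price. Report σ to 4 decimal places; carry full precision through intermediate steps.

sigma = 0.4507

At σ = 0.4507 the Black–Scholes value reproduces the quote:
σ√T = 0.4507·√1.8436 = 0.611957
d₁ = (ln(S/K) + (r−q+σ²/2)T) / (σ√T) = (ln(167.28/169.39) + (0.0547−0.0485+0.4507²/2)·1.8436) / 0.611957 = (-0.012535 + 0.198676) / 0.611957 = 0.304174
d₂ = d₁ − σ√T = 0.304174 − 0.611957 = -0.307783
e^{−rT} = 0.904073
e^{−qT} = 0.914466
N(d₁) = 0.619502,  N(d₂) = 0.379124
V = S·e^{−qT}·N(d₁) − K·e^{−rT}·N(d₂) = 94.766460 − 58.059364 = 36.707096 (equal to the quote); since ∂V/∂σ > 0 for all σ, the implied volatility is unique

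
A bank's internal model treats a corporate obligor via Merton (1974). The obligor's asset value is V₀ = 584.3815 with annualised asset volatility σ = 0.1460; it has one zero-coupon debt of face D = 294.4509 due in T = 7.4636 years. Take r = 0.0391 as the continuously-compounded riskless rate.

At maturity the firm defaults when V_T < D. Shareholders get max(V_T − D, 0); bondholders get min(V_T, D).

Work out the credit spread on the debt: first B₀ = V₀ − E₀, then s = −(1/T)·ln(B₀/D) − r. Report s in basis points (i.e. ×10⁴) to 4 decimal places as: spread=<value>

spread=2.0038

Equity is a call on the firm's assets struck at D = 294.4509:
d₁ = [ln(V₀/D) + (r + σ²/2)T] / (σ√T)
   = [ln(584.3815/294.4509) + (0.0391 + 0.5·0.1460²)·7.4636] / (0.1460·√7.4636)
   = [0.685442 + 0.371374] / 0.398866 = 2.649550
d₂ = d₁ − σ√T = 2.649550 − 0.398866 = 2.250684
N(d₁) = 0.995970,  N(d₂) = 0.987797,  e^(−rT) = 0.746898
E₀ = V₀·N(d₁) − D·e^(−rT)·N(d₂)
   = 584.3815·0.995970 − 294.4509·0.746898·0.987797 = 364.785400
B₀ = V₀ − E₀ = 584.3815 − 364.785400 = 219.596100
spread = −(1/T)·ln(B₀/D) − r = −(1/7.4636)·ln(219.596100/294.4509) − 0.0391 = 0.00020038
in basis points: 0.00020038 × 10⁴ = 2.0038 bp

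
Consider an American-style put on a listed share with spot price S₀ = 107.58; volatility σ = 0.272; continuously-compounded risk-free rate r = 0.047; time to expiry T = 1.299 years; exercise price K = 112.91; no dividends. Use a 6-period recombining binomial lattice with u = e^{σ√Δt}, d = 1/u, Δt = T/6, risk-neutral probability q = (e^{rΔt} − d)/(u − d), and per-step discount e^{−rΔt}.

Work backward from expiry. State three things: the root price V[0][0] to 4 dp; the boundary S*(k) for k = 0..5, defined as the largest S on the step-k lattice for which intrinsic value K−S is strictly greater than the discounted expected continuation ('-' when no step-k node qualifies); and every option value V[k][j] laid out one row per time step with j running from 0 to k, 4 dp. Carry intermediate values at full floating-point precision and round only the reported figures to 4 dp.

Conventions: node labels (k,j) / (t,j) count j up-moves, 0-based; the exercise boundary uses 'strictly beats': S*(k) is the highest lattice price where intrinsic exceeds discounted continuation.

price = 13.7016
boundary = - - 83.5223 73.5933 83.5223 94.7910
tree:
13.7016
20.4481 7.4613
29.3877 12.2253 3.0102
39.3167 19.3864 5.5550 0.6131
48.0654 29.3877 10.1170 1.2606 0.0000
55.7741 39.3167 18.1190 2.5921 0.0000 0.0000
62.5664 48.0654 29.3877 5.3300 0.0000 0.0000 0.0000

Δt=0.21650, u=1.13492, d=0.88112, q=0.50870, disc=e^(-rΔt)=0.98988
k=6 terminal: V=max(K-S,0) → 62.5664 48.0654 29.3877 5.3300 0.0000 0.0000 0.0000
k=5: j=0 S=57.1359 intr=55.7741 cont=54.6310 V=55.7741[EX]; j=1 S=73.5933 intr=39.3167 cont=38.1736 V=39.3167[EX]; j=2 S=94.7910 intr=18.1190 cont=16.9759 V=18.1190[EX]; j=3 S=122.0945 intr=0.0000 cont=2.5921 V=2.5921[hold]; j=4 S=157.2624 intr=0.0000 cont=0.0000 V=0.0000[hold]; j=5 S=202.5601 intr=0.0000 cont=0.0000 V=0.0000[hold]  S*(5)=94.7910
k=4: j=0 S=64.8446 intr=48.0654 cont=46.9223 V=48.0654[EX]; j=1 S=83.5223 intr=29.3877 cont=28.2446 V=29.3877[EX]; j=2 S=107.5800 intr=5.3300 cont=10.1170 V=10.1170[hold]; j=3 S=138.5672 intr=0.0000 cont=1.2606 V=1.2606[hold]; j=4 S=178.4800 intr=0.0000 cont=0.0000 V=0.0000[hold]  S*(4)=83.5223
k=3: j=0 S=73.5933 intr=39.3167 cont=38.1736 V=39.3167[EX]; j=1 S=94.7910 intr=18.1190 cont=19.3864 V=19.3864[hold]; j=2 S=122.0945 intr=0.0000 cont=5.5550 V=5.5550[hold]; j=3 S=157.2624 intr=0.0000 cont=0.6131 V=0.6131[hold]  S*(3)=73.5933
k=2: j=0 S=83.5223 intr=29.3877 cont=28.8828 V=29.3877[EX]; j=1 S=107.5800 intr=5.3300 cont=12.2253 V=12.2253[hold]; j=2 S=138.5672 intr=0.0000 cont=3.0102 V=3.0102[hold]  S*(2)=83.5223
k=1: j=0 S=94.7910 intr=18.1190 cont=20.4481 V=20.4481[hold]; j=1 S=122.0945 intr=0.0000 cont=7.4613 V=7.4613[hold]  S*(1)=-
k=0: j=0 S=107.5800 intr=5.3300 cont=13.7016 V=13.7016[hold]  S*(0)=-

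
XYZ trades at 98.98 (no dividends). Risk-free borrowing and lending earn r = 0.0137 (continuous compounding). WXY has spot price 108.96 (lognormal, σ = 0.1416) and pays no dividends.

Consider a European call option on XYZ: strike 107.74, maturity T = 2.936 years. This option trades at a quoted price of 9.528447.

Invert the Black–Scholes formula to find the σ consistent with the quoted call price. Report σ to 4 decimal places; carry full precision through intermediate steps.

sigma = 0.1689

At σ = 0.1689 the Black–Scholes value reproduces the quote:
σ√T = 0.1689·√2.936 = 0.289406
d₁ = (ln(S/K) + (r+σ²/2)T) / (σ√T) = (ln(98.98/107.74) + (0.0137+0.1689²/2)·2.936) / 0.289406 = (-0.084803 + 0.082101) / 0.289406 = -0.009336
d₂ = d₁ − σ√T = -0.009336 − 0.289406 = -0.298742
e^{−rT} = 0.960575
N(d₁) = 0.496275,  N(d₂) = 0.382568
V = S·N(d₁) − K·e^{−rT}·N(d₂) = 49.121343 − 39.592896 = 9.528447 (equal to the quote); since ∂V/∂σ > 0 for all σ, the implied volatility is unique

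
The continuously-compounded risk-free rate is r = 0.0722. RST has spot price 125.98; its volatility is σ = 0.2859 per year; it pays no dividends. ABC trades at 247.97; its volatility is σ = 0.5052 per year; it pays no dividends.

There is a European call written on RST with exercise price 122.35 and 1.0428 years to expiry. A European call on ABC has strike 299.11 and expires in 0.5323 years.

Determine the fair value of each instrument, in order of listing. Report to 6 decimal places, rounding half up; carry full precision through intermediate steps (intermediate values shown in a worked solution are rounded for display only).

price(RST call K=122.35) = 21.021453
price(ABC call K=299.11) = 22.358367

[RST call K=122.35]
σ√T = 0.2859·√1.0428 = 0.291954
d₁ = (ln(S/K) + (r+σ²/2)T) / (σ√T) = (ln(125.98/122.35) + (0.0722+0.2859²/2)·1.0428) / 0.291954 = (0.029237 + 0.117909) / 0.291954 = 0.504004
d₂ = d₁ − σ√T = 0.504004 − 0.291954 = 0.212050
e^{−rT} = 0.927474
N(d₁) = 0.692871,  N(d₂) = 0.583966
price = S·N(d₁) − K·e^{−rT}·N(d₂) = 87.287866 − 66.266413 = 21.021453
[ABC call K=299.11]
σ√T = 0.5052·√0.5323 = 0.368588
d₁ = (ln(S/K) + (r+σ²/2)T) / (σ√T) = (ln(247.97/299.11) + (0.0722+0.5052²/2)·0.5323) / 0.368588 = (-0.187504 + 0.106361) / 0.368588 = -0.220145
d₂ = d₁ − σ√T = -0.220145 − 0.368588 = -0.588733
e^{−rT} = 0.962297
N(d₁) = 0.412879,  N(d₂) = 0.278020
price = S·N(d₁) − K·e^{−rT}·N(d₂) = 102.381630 − 80.023264 = 22.358367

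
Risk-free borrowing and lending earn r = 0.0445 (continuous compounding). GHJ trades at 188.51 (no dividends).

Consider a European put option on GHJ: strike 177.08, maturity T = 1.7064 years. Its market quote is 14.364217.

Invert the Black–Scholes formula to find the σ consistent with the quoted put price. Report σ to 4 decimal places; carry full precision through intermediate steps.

sigma = 0.2702

At σ = 0.2702 the Black–Scholes value reproduces the quote:
σ√T = 0.2702·√1.7064 = 0.352960
d₁ = (ln(S/K) + (r+σ²/2)T) / (σ√T) = (ln(188.51/177.08) + (0.0445+0.2702²/2)·1.7064) / 0.352960 = (0.062549 + 0.138225) / 0.352960 = 0.568831
d₂ = d₁ − σ√T = 0.568831 − 0.352960 = 0.215871
e^{−rT} = 0.926877
N(−d₁) = 0.284735,  N(−d₂) = 0.414544
V = K·e^{−rT}·N(−d₂) − S·N(−d₁) = 68.039693 − 53.675475 = 14.364217 (equal to the quote); since ∂V/∂σ > 0 for all σ, the implied volatility is unique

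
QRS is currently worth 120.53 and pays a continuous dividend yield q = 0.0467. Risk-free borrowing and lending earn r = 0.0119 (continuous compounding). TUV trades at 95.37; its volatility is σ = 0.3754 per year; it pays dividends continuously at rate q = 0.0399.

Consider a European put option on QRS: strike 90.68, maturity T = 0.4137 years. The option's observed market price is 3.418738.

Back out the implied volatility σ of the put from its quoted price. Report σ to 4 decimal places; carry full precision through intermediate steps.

At σ = 0.4851 the Black–Scholes value reproduces the quote:
σ√T = 0.4851·√0.4137 = 0.312014
d₁ = (ln(S/K) + (r−q+σ²/2)T) / (σ√T) = (ln(120.53/90.68) + (0.0119−0.0467+0.4851²/2)·0.4137) / 0.312014 = (0.284562 + 0.034280) / 0.312014 = 1.021882
d₂ = d₁ − σ√T = 1.021882 − 0.312014 = 0.709868
e^{−rT} = 0.995089
e^{−qT} = 0.980866
N(−d₁) = 0.153418,  N(−d₂) = 0.238893
V = K·e^{−rT}·N(−d₂) − S·e^{−qT}·N(−d₁) = 21.556431 − 18.137694 = 3.418738 (equal to the quote); since ∂V/∂σ > 0 for all σ, the implied volatility is unique

sigma = 0.4851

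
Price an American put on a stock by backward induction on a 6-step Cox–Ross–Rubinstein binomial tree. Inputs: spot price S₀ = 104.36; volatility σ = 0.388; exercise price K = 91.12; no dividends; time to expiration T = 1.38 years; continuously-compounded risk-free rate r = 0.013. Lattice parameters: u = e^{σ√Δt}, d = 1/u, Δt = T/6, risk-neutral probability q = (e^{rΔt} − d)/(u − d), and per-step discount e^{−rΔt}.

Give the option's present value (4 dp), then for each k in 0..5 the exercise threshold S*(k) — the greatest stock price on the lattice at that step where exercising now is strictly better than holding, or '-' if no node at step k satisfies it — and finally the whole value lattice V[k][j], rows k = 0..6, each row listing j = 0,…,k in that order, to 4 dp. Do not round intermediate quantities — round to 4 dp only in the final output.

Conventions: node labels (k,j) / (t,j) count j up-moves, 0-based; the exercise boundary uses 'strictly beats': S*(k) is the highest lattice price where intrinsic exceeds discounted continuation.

price = 11.6230
boundary = - - - - 49.5773 59.7167
tree:
11.6230
16.9031 5.5400
23.8120 8.9549 1.5932
32.2391 14.1378 2.9680 0.0000
41.5427 21.5975 5.5293 0.0000 0.0000
49.9605 31.4033 10.3009 0.0000 0.0000 0.0000
56.9490 41.5427 19.1903 0.0000 0.0000 0.0000 0.0000

Δt=0.23000, u=1.20452, d=0.83021, q=0.46161, disc=e^(-rΔt)=0.99701
k=6 terminal: V=max(K-S,0) → 56.9490 41.5427 19.1903 0.0000 0.0000 0.0000 0.0000
k=5: j=0 S=41.1595 intr=49.9605 cont=49.6884 V=49.9605[EX]; j=1 S=59.7167 intr=31.4033 cont=31.1313 V=31.4033[EX]; j=2 S=86.6406 intr=4.4794 cont=10.3009 V=10.3009[hold]; j=3 S=125.7033 intr=0.0000 cont=0.0000 V=0.0000[hold]; j=4 S=182.3780 intr=0.0000 cont=0.0000 V=0.0000[hold]; j=5 S=264.6049 intr=0.0000 cont=0.0000 V=0.0000[hold]  S*(5)=59.7167
k=4: j=0 S=49.5773 intr=41.5427 cont=41.2706 V=41.5427[EX]; j=1 S=71.9297 intr=19.1903 cont=21.5975 V=21.5975[hold]; j=2 S=104.3600 intr=0.0000 cont=5.5293 V=5.5293[hold]; j=3 S=151.4118 intr=0.0000 cont=0.0000 V=0.0000[hold]; j=4 S=219.6773 intr=0.0000 cont=0.0000 V=0.0000[hold]  S*(4)=49.5773
k=3: j=0 S=59.7167 intr=31.4033 cont=32.2391 V=32.2391[hold]; j=1 S=86.6406 intr=4.4794 cont=14.1378 V=14.1378[hold]; j=2 S=125.7033 intr=0.0000 cont=2.9680 V=2.9680[hold]; j=3 S=182.3780 intr=0.0000 cont=0.0000 V=0.0000[hold]  S*(3)=-
k=2: j=0 S=71.9297 intr=19.1903 cont=23.8120 V=23.8120[hold]; j=1 S=104.3600 intr=0.0000 cont=8.9549 V=8.9549[hold]; j=2 S=151.4118 intr=0.0000 cont=1.5932 V=1.5932[hold]  S*(2)=-
k=1: j=0 S=86.6406 intr=4.4794 cont=16.9031 V=16.9031[hold]; j=1 S=125.7033 intr=0.0000 cont=5.5400 V=5.5400[hold]  S*(1)=-
k=0: j=0 S=104.3600 intr=0.0000 cont=11.6230 V=11.6230[hold]  S*(0)=-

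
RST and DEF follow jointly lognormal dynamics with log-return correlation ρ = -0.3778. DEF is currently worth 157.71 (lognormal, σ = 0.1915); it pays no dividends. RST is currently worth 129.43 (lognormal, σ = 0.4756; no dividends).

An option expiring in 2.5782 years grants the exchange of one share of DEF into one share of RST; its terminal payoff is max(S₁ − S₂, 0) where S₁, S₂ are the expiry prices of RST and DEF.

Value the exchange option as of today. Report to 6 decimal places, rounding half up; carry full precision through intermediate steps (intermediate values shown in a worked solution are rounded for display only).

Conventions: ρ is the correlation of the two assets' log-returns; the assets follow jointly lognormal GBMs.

σ_eff = √(σ₁² + σ₂² − 2ρσ₁σ₂) = √(0.4756² + 0.1915² − 2·-0.3778·0.4756·0.1915) = 0.575922
d₁ = (ln(S₁/S₂) + (q₂ − q₁ + σ_eff²/2)T) / (σ_eff√T) = (ln(129.43/157.71) + (0.0 − 0.0 + 0.165843)·2.5782) / 0.924744 = 0.248672
d₂ = d₁ − σ_eff√T = 0.248672 − 0.924744 = -0.676072
N(d₁) = 0.598193,  N(d₂) = 0.249497
V = S₁·e^{−q₁T}·N(d₁) − S₂·e^{−q₂T}·N(d₂) = 77.424103 − 39.348246 = 38.075858
Key observation: r never enters — measured in units of DEF, the claim is a call on S₁/S₂ struck at 1, so only the dividend yields and σ_eff matter.

exchange price = 38.075858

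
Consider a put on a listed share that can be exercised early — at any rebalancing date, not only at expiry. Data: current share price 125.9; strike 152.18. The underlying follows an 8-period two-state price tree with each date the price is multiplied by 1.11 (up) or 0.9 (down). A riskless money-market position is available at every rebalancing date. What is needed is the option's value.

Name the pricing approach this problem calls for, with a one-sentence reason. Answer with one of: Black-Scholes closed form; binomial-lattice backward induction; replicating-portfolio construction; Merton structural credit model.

Key observation: the put (strike 152.18 on spot 125.9) is American-style on a 8-step discrete price model, so the early-exercise decision at every node requires stepwise backward valuation — a closed form cannot price the exercise right.

framework: binomial-lattice backward induction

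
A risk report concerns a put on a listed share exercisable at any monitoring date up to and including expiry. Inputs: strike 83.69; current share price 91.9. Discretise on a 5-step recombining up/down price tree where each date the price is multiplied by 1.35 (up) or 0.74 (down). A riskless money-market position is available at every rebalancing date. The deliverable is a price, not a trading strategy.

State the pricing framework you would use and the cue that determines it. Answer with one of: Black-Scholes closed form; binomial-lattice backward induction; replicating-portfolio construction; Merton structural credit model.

Key observation: an American put (K = 83.69, S₀ = 91.9) on a 5-date tree has no closed form — the optimal stopping decision is embedded and must be resolved recursively from expiry.

framework: binomial-lattice backward induction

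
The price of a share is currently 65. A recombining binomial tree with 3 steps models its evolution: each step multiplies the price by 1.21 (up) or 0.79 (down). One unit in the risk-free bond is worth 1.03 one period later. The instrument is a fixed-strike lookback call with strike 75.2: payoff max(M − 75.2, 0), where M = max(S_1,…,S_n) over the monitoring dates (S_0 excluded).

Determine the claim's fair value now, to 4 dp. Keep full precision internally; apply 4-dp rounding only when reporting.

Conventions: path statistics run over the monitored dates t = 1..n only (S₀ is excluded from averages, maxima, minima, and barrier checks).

price = 10.1522

With p* = (R−d)/(u−d) = 0.5714, sum probability × payoff across the paths and divide by R^3.
Enumerate all 2^3 = 8 price paths (U = up ×1.21, D = down ×0.79); each path with k up-moves has probability p*^k·(1−p*)^(3−k).
DDD: M=51.3500, payoff=0.0000, prob=0.078717
UDD: M=78.6500, payoff=3.4500, prob=0.104956
DUD: M=62.1335, payoff=0.0000, prob=0.104956
UUD: M=95.1665, payoff=19.9665, prob=0.139942
DDU: M=51.3500, payoff=0.0000, prob=0.104956
UDU: M=78.6500, payoff=3.4500, prob=0.139942
DUU: M=75.1815, payoff=0.0000, prob=0.139942
UUU: M=115.1515, payoff=39.9515, prob=0.186589
Price = Σ prob·payoff / R^3 = 11.093544 / 1.092727 = 10.1522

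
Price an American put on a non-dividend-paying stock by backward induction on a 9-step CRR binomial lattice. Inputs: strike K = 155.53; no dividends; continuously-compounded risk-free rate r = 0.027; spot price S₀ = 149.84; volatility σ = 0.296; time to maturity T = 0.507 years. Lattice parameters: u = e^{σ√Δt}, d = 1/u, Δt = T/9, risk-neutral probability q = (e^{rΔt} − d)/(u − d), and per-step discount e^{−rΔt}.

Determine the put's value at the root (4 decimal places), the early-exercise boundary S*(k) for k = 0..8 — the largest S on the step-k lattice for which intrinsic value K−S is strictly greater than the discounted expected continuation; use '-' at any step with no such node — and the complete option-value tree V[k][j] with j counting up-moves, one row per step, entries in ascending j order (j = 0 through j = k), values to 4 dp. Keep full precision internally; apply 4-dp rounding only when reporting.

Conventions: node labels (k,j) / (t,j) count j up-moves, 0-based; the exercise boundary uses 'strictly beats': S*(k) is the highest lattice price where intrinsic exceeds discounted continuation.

params: Δt=0.05633 u=1.07278 d=0.93216 q=0.49327 e^(-rΔt)=0.99848
t_9 payoffs: 75.9091 63.8975 50.0738 34.1648 15.8557 0.0000 0.0000 0.0000 0.0000 0.0000
t_8: node(8,0) S=85.4159 payoff=70.1141 vs cont=69.8778 → 70.1141 [stop]  node(8,1) S=98.3016 payoff=57.2284 vs cont=56.9920 → 57.2284 [stop]  node(8,2) S=113.1314 payoff=42.3986 vs cont=42.1622 → 42.3986 [stop]  node(8,3) S=130.1983 payoff=25.3317 vs cont=25.0953 → 25.3317 [stop]  node(8,4) S=149.8400 payoff=5.6900 vs cont=8.0224 → 8.0224 [wait]  node(8,5) S=172.4448 payoff=0.0000 vs cont=0.0000 → 0.0000 [wait]  node(8,6) S=198.4597 payoff=0.0000 vs cont=0.0000 → 0.0000 [wait]  node(8,7) S=228.3993 payoff=0.0000 vs cont=0.0000 → 0.0000 [wait]  node(8,8) S=262.8555 payoff=0.0000 vs cont=0.0000 → 0.0000 [wait]  ⇒ S*(8)=130.1983
t_7: node(7,0) S=91.6325 payoff=63.8975 vs cont=63.6611 → 63.8975 [stop]  node(7,1) S=105.4562 payoff=50.0738 vs cont=49.8375 → 50.0738 [stop]  node(7,2) S=121.3652 payoff=34.1648 vs cont=33.9284 → 34.1648 [stop]  node(7,3) S=139.6743 payoff=15.8557 vs cont=16.7680 → 16.7680 [wait]  node(7,4) S=160.7455 payoff=0.0000 vs cont=4.0590 → 4.0590 [wait]  node(7,5) S=184.9955 payoff=0.0000 vs cont=0.0000 → 0.0000 [wait]  node(7,6) S=212.9039 payoff=0.0000 vs cont=0.0000 → 0.0000 [wait]  node(7,7) S=245.0225 payoff=0.0000 vs cont=0.0000 → 0.0000 [wait]  ⇒ S*(7)=121.3652
t_6: node(6,0) S=98.3016 payoff=57.2284 vs cont=56.9920 → 57.2284 [stop]  node(6,1) S=113.1314 payoff=42.3986 vs cont=42.1622 → 42.3986 [stop]  node(6,2) S=130.1983 payoff=25.3317 vs cont=25.5446 → 25.5446 [wait]  node(6,3) S=149.8400 payoff=5.6900 vs cont=10.4831 → 10.4831 [wait]  node(6,4) S=172.4448 payoff=0.0000 vs cont=2.0537 → 2.0537 [wait]  node(6,5) S=198.4597 payoff=0.0000 vs cont=0.0000 → 0.0000 [wait]  node(6,6) S=228.3993 payoff=0.0000 vs cont=0.0000 → 0.0000 [wait]  ⇒ S*(6)=113.1314
t_5: node(5,0) S=105.4562 payoff=50.0738 vs cont=49.8375 → 50.0738 [stop]  node(5,1) S=121.3652 payoff=34.1648 vs cont=34.0333 → 34.1648 [stop]  node(5,2) S=139.6743 payoff=15.8557 vs cont=18.0877 → 18.0877 [wait]  node(5,3) S=160.7455 payoff=0.0000 vs cont=6.3155 → 6.3155 [wait]  node(5,4) S=184.9955 payoff=0.0000 vs cont=1.0391 → 1.0391 [wait]  node(5,5) S=212.9039 payoff=0.0000 vs cont=0.0000 → 0.0000 [wait]  ⇒ S*(5)=121.3652
t_4: node(4,0) S=113.1314 payoff=42.3986 vs cont=42.1622 → 42.3986 [stop]  node(4,1) S=130.1983 payoff=25.3317 vs cont=26.1946 → 26.1946 [wait]  node(4,2) S=149.8400 payoff=5.6900 vs cont=12.2622 → 12.2622 [wait]  node(4,3) S=172.4448 payoff=0.0000 vs cont=3.7072 → 3.7072 [wait]  node(4,4) S=198.4597 payoff=0.0000 vs cont=0.5257 → 0.5257 [wait]  ⇒ S*(4)=113.1314
t_3: node(3,0) S=121.3652 payoff=34.1648 vs cont=34.3534 → 34.3534 [wait]  node(3,1) S=139.6743 payoff=15.8557 vs cont=19.2929 → 19.2929 [wait]  node(3,2) S=160.7455 payoff=0.0000 vs cont=8.0301 → 8.0301 [wait]  node(3,3) S=184.9955 payoff=0.0000 vs cont=2.1346 → 2.1346 [wait]  ⇒ S*(3)=-
t_2: node(2,0) S=130.1983 payoff=25.3317 vs cont=26.8836 → 26.8836 [wait]  node(2,1) S=149.8400 payoff=5.6900 vs cont=13.7164 → 13.7164 [wait]  node(2,2) S=172.4448 payoff=0.0000 vs cont=5.1143 → 5.1143 [wait]  ⇒ S*(2)=-
t_1: node(1,0) S=139.6743 payoff=15.8557 vs cont=20.3577 → 20.3577 [wait]  node(1,1) S=160.7455 payoff=0.0000 vs cont=9.4589 → 9.4589 [wait]  ⇒ S*(1)=-
t_0: node(0,0) S=149.8400 payoff=5.6900 vs cont=14.9589 → 14.9589 [wait]  ⇒ S*(0)=-

price = 14.9589
boundary = - - - - 113.1314 121.3652 113.1314 121.3652 130.1983
tree:
14.9589
20.3577 9.4589
26.8836 13.7164 5.1143
34.3534 19.2929 8.0301 2.1346
42.3986 26.1946 12.2622 3.7072 0.5257
50.0738 34.1648 18.0877 6.3155 1.0391 0.0000
57.2284 42.3986 25.5446 10.4831 2.0537 0.0000 0.0000
63.8975 50.0738 34.1648 16.7680 4.0590 0.0000 0.0000 0.0000
70.1141 57.2284 42.3986 25.3317 8.0224 0.0000 0.0000 0.0000 0.0000
75.9091 63.8975 50.0738 34.1648 15.8557 0.0000 0.0000 0.0000 0.0000 0.0000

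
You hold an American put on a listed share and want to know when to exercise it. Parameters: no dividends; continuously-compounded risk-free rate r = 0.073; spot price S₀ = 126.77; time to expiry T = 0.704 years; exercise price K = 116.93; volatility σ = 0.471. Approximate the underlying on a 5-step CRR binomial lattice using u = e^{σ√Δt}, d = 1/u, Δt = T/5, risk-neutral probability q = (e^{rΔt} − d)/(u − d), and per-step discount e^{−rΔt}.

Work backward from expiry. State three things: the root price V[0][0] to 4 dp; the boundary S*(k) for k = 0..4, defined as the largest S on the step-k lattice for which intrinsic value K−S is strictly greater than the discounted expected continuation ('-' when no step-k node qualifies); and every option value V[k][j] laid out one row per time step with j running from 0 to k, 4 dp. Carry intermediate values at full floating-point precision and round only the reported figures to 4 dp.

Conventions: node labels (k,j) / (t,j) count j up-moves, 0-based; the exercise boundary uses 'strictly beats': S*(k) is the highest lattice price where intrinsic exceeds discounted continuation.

price = 12.8870
boundary = - - - 74.6022 89.0239
tree:
12.8870
19.8802 5.7359
29.6605 9.9189 1.4166
42.3278 16.8418 2.7792 0.0000
54.4132 27.9061 5.4523 0.0000 0.0000
64.5408 42.3278 10.6965 0.0000 0.0000 0.0000

Δt=0.14080, u=1.19331, d=0.83800, q=0.48501, disc=e^(-rΔt)=0.98977
k=5 terminal: V=max(K-S,0) → 64.5408 42.3278 10.6965 0.0000 0.0000 0.0000
k=4: j=0 S=62.5168 intr=54.4132 cont=53.2175 V=54.4132[EX]; j=1 S=89.0239 intr=27.9061 cont=26.7104 V=27.9061[EX]; j=2 S=126.7700 intr=0.0000 cont=5.4523 V=5.4523[hold]; j=3 S=180.5205 intr=0.0000 cont=0.0000 V=0.0000[hold]; j=4 S=257.0611 intr=0.0000 cont=0.0000 V=0.0000[hold]  S*(4)=89.0239
k=3: j=0 S=74.6022 intr=42.3278 cont=41.1321 V=42.3278[EX]; j=1 S=106.2335 intr=10.6965 cont=16.8418 V=16.8418[hold]; j=2 S=151.2765 intr=0.0000 cont=2.7792 V=2.7792[hold]; j=3 S=215.4177 intr=0.0000 cont=0.0000 V=0.0000[hold]  S*(3)=74.6022
k=2: j=0 S=89.0239 intr=27.9061 cont=29.6605 V=29.6605[hold]; j=1 S=126.7700 intr=0.0000 cont=9.9189 V=9.9189[hold]; j=2 S=180.5205 intr=0.0000 cont=1.4166 V=1.4166[hold]  S*(2)=-
k=1: j=0 S=106.2335 intr=10.6965 cont=19.8802 V=19.8802[hold]; j=1 S=151.2765 intr=0.0000 cont=5.7359 V=5.7359[hold]  S*(1)=-
k=0: j=0 S=126.7700 intr=0.0000 cont=12.8870 V=12.8870[hold]  S*(0)=-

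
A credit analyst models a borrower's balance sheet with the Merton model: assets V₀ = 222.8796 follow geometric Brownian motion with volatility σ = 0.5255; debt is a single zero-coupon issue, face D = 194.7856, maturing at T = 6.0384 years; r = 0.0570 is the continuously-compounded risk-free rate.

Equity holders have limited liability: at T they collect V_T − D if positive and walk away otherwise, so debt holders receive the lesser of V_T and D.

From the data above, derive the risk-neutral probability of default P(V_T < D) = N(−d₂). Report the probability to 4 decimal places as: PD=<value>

PD=0.6083

Work the structural quantities from V₀ = 222.8796 against face 194.7856:
d₁ = [ln(V₀/D) + (r + σ²/2)T] / (σ√T)
   = [ln(222.8796/194.7856) + (0.0570 + 0.5·0.5255²)·6.0384] / (0.5255·√6.0384)
   = [0.134732 + 1.177942] / 1.291319 = 1.016537
d₂ = d₁ − σ√T = 1.016537 − 1.291319 = -0.274782
risk-neutral PD = N(−d₂) = N(0.274782) = 0.608258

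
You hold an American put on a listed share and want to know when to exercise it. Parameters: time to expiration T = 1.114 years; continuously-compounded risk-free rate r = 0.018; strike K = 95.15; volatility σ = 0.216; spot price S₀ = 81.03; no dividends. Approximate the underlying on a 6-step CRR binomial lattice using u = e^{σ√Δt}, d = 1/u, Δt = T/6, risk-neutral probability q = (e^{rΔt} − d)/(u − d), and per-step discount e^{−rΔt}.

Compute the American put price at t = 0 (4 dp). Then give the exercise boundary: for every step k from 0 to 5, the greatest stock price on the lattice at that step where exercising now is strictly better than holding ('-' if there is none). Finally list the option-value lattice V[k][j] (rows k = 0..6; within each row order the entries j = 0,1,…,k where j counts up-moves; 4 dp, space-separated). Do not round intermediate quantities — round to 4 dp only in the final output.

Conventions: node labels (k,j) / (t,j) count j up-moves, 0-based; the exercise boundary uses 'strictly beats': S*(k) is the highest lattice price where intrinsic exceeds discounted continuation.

price = 15.9034
boundary = - - 67.2673 73.8287 67.2673 73.8287
tree:
15.9034
21.5092 10.2851
27.8827 15.1450 5.3909
33.8609 21.3213 8.9389 1.8035
39.3078 27.8827 14.2437 3.5811 0.0000
44.2706 33.8609 21.3213 7.1109 0.0000 0.0000
48.7924 39.3078 27.8827 14.1200 0.0000 0.0000 0.0000

params: Δt=0.18567 u=1.09754 d=0.91113 q=0.49471 e^(-rΔt)=0.99666
t_6 payoffs: 48.7924 39.3078 27.8827 14.1200 0.0000 0.0000 0.0000
t_5: node(5,0) S=50.8794 payoff=44.2706 vs cont=43.9532 → 44.2706 [stop]  node(5,1) S=61.2891 payoff=33.8609 vs cont=33.5434 → 33.8609 [stop]  node(5,2) S=73.8287 payoff=21.3213 vs cont=21.0039 → 21.3213 [stop]  node(5,3) S=88.9338 payoff=6.2162 vs cont=7.1109 → 7.1109 [wait]  node(5,4) S=107.1293 payoff=0.0000 vs cont=0.0000 → 0.0000 [wait]  node(5,5) S=129.0476 payoff=0.0000 vs cont=0.0000 → 0.0000 [wait]  ⇒ S*(5)=73.8287
t_4: node(4,0) S=55.8422 payoff=39.3078 vs cont=38.9903 → 39.3078 [stop]  node(4,1) S=67.2673 payoff=27.8827 vs cont=27.5652 → 27.8827 [stop]  node(4,2) S=81.0300 payoff=14.1200 vs cont=14.2437 → 14.2437 [wait]  node(4,3) S=97.6085 payoff=0.0000 vs cont=3.5811 → 3.5811 [wait]  node(4,4) S=117.5788 payoff=0.0000 vs cont=0.0000 → 0.0000 [wait]  ⇒ S*(4)=67.2673
t_3: node(3,0) S=61.2891 payoff=33.8609 vs cont=33.5434 → 33.8609 [stop]  node(3,1) S=73.8287 payoff=21.3213 vs cont=21.0649 → 21.3213 [stop]  node(3,2) S=88.9338 payoff=6.2162 vs cont=8.9389 → 8.9389 [wait]  node(3,3) S=107.1293 payoff=0.0000 vs cont=1.8035 → 1.8035 [wait]  ⇒ S*(3)=73.8287
t_2: node(2,0) S=67.2673 payoff=27.8827 vs cont=27.5652 → 27.8827 [stop]  node(2,1) S=81.0300 payoff=14.1200 vs cont=15.1450 → 15.1450 [wait]  node(2,2) S=97.6085 payoff=0.0000 vs cont=5.3909 → 5.3909 [wait]  ⇒ S*(2)=67.2673
t_1: node(1,0) S=73.8287 payoff=21.3213 vs cont=21.5092 → 21.5092 [wait]  node(1,1) S=88.9338 payoff=6.2162 vs cont=10.2851 → 10.2851 [wait]  ⇒ S*(1)=-
t_0: node(0,0) S=81.0300 payoff=14.1200 vs cont=15.9034 → 15.9034 [wait]  ⇒ S*(0)=-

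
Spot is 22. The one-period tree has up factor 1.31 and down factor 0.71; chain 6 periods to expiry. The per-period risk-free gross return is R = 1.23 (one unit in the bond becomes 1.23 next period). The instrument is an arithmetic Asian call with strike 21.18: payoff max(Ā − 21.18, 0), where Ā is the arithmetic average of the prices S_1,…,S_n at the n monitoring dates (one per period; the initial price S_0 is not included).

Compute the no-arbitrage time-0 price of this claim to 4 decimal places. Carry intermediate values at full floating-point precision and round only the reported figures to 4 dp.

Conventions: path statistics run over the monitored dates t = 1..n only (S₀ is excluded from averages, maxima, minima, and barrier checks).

price = 7.8627

Under the martingale measure an up-move has probability p* = 0.8667; value the claim as the probability-weighted average of per-path payoffs, discounted 6 periods at R = 1.23.
Enumerate all 2^6 = 64 price paths (U = up ×1.31, D = down ×0.71); each path with k up-moves has probability p*^k·(1−p*)^(6−k).
DDDDDD: Ā=7.8271, payoff=0.0000, prob=0.000006
UDDDDD: Ā=14.4415, payoff=0.0000, prob=0.000037
DUDDDD: Ā=12.2415, payoff=0.0000, prob=0.000037
UUDDDD: Ā=22.5864, payoff=1.4064, prob=0.000237
DDUDDD: Ā=10.6795, payoff=0.0000, prob=0.000037
UDUDDD: Ā=19.7044, payoff=0.0000, prob=0.000237
DUUDDD: Ā=17.5044, payoff=0.0000, prob=0.000237
UUUDDD: Ā=32.2968, payoff=11.1168, prob=0.001543
DDDUDD: Ā=9.5704, payoff=0.0000, prob=0.000037
UDDUDD: Ā=17.6581, payoff=0.0000, prob=0.000237
DUDUDD: Ā=15.4581, payoff=0.0000, prob=0.000237
UUDUDD: Ā=28.5214, payoff=7.3414, prob=0.001543
DDUUDD: Ā=13.8961, payoff=0.0000, prob=0.000237
UDUUDD: Ā=25.6394, payoff=4.4594, prob=0.001543
DUUUDD: Ā=23.4394, payoff=2.2594, prob=0.001543
UUUUDD: Ā=43.2473, payoff=22.0673, prob=0.010030
DDDDUD: Ā=8.7830, payoff=0.0000, prob=0.000037
UDDDUD: Ā=16.2053, payoff=0.0000, prob=0.000237
DUDDUD: Ā=14.0053, payoff=0.0000, prob=0.000237
UUDDUD: Ā=25.8408, payoff=4.6608, prob=0.001543
DDUDUD: Ā=12.4433, payoff=0.0000, prob=0.000237
UDUDUD: Ā=22.9588, payoff=1.7788, prob=0.001543
DUUDUD: Ā=20.7588, payoff=0.0000, prob=0.001543
UUUDUD: Ā=38.3015, payoff=17.1215, prob=0.010030
DDDUUD: Ā=11.3343, payoff=0.0000, prob=0.000237
UDDUUD: Ā=20.9126, payoff=0.0000, prob=0.001543
DUDUUD: Ā=18.7126, payoff=0.0000, prob=0.001543
UUDUUD: Ā=34.5261, payoff=13.3461, prob=0.010030
DDUUUD: Ā=17.1506, payoff=0.0000, prob=0.001543
UDUUUD: Ā=31.6441, payoff=10.4641, prob=0.010030
DUUUUD: Ā=29.4441, payoff=8.2641, prob=0.010030
UUUUUD: Ā=54.3264, payoff=33.1464, prob=0.065193
DDDDDU: Ā=8.2240, payoff=0.0000, prob=0.000037
UDDDDU: Ā=15.1738, payoff=0.0000, prob=0.000237
DUDDDU: Ā=12.9738, payoff=0.0000, prob=0.000237
UUDDDU: Ā=23.9376, payoff=2.7576, prob=0.001543
DDUDDU: Ā=11.4118, payoff=0.0000, prob=0.000237
UDUDDU: Ā=21.0556, payoff=0.0000, prob=0.001543
DUUDDU: Ā=18.8556, payoff=0.0000, prob=0.001543
UUUDDU: Ā=34.7900, payoff=13.6100, prob=0.010030
DDDUDU: Ā=10.3028, payoff=0.0000, prob=0.000237
UDDUDU: Ā=19.0094, payoff=0.0000, prob=0.001543
DUDUDU: Ā=16.8094, payoff=0.0000, prob=0.001543
UUDUDU: Ā=31.0145, payoff=9.8345, prob=0.010030
DDUUDU: Ā=15.2474, payoff=0.0000, prob=0.001543
UDUUDU: Ā=28.1325, payoff=6.9525, prob=0.010030
DUUUDU: Ā=25.9325, payoff=4.7525, prob=0.010030
UUUUDU: Ā=47.8474, payoff=26.6674, prob=0.065193
DDDDUU: Ā=9.5154, payoff=0.0000, prob=0.000237
UDDDUU: Ā=17.5566, payoff=0.0000, prob=0.001543
DUDDUU: Ā=15.3566, payoff=0.0000, prob=0.001543
UUDDUU: Ā=28.3340, payoff=7.1540, prob=0.010030
DDUDUU: Ā=13.7946, payoff=0.0000, prob=0.001543
UDUDUU: Ā=25.4520, payoff=4.2720, prob=0.010030
DUUDUU: Ā=23.2520, payoff=2.0720, prob=0.010030
UUUDUU: Ā=42.9016, payoff=21.7216, prob=0.065193
DDDUUU: Ā=12.6856, payoff=0.0000, prob=0.001543
UDDUUU: Ā=23.4058, payoff=2.2258, prob=0.010030
DUDUUU: Ā=21.2058, payoff=0.0258, prob=0.010030
UUDUUU: Ā=39.1262, payoff=17.9462, prob=0.065193
DDUUUU: Ā=19.6438, payoff=0.0000, prob=0.010030
UDUUUU: Ā=36.2442, payoff=15.0642, prob=0.065193
DUUUUU: Ā=34.0442, payoff=12.8642, prob=0.065193
UUUUUU: Ā=62.8139, payoff=41.6339, prob=0.423753
Price = Σ prob·payoff / R^6 = 27.227272 / 3.462826 = 7.8627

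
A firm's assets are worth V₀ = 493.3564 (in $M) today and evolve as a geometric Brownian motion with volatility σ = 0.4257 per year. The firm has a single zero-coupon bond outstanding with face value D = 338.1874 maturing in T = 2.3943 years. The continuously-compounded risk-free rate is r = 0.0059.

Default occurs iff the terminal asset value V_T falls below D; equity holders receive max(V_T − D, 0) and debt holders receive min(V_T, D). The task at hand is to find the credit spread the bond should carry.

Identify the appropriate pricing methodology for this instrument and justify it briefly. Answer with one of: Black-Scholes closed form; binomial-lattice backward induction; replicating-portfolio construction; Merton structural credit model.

Key observation: assets follow a GBM and default happens iff V_T < 338.1874; valuing claims on that split (equity as a call, risky debt as the residual) is the structural model's definition.

framework: Merton structural credit model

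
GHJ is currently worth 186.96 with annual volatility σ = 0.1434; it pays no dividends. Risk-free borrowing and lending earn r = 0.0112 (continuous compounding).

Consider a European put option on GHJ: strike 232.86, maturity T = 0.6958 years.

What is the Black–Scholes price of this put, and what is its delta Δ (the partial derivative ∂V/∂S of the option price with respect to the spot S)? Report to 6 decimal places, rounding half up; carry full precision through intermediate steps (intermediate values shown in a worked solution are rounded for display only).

price = 44.474243
Δ = -0.956407

σ√T = 0.1434·√0.6958 = 0.119617
d₁ = (ln(S/K) + (r+σ²/2)T) / (σ√T) = (ln(186.96/232.86) + (0.0112+0.1434²/2)·0.6958) / 0.119617 = (-0.219543 + 0.014947) / 0.119617 = -1.710429
d₂ = d₁ − σ√T = -1.710429 − 0.119617 = -1.830046
e^{−rT} = 0.992237
N(−d₁) = 0.956407,  N(−d₂) = 0.966378
Put price V = K·e^{−rT}·N(−d₂) − S·N(−d₁) = 223.284048 − 178.809805 = 44.474243
Δ = −N(−d₁) = -0.956407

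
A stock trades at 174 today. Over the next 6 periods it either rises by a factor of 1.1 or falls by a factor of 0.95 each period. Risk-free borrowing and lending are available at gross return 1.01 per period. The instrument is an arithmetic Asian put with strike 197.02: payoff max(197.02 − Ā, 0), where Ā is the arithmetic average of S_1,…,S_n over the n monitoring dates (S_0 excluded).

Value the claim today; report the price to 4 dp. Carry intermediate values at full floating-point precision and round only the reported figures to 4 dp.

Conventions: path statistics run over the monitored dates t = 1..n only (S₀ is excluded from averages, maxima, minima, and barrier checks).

price = 18.6763

No-arbitrage gives p* = (R−d)/(u−d) = 0.4000: enumerate every path, weight its payoff by its p*-probability, and discount by R^6.
Enumerate all 2^6 = 64 price paths (U = up ×1.1, D = down ×0.95); each path with k up-moves has probability p*^k·(1−p*)^(6−k).
DDDDDD: Ā=145.9644, payoff=51.0556, prob=0.046656
UDDDDD: Ā=169.0114, payoff=28.0086, prob=0.031104
DUDDDD: Ā=164.6614, payoff=32.3586, prob=0.031104
UUDDDD: Ā=190.6605, payoff=6.3595, prob=0.020736
DDUDDD: Ā=160.5289, payoff=36.4911, prob=0.031104
UDUDDD: Ā=185.8755, payoff=11.1445, prob=0.020736
DUUDDD: Ā=181.5255, payoff=15.4945, prob=0.020736
UUUDDD: Ā=210.1875, payoff=0.0000, prob=0.013824
DDDUDD: Ā=156.6030, payoff=40.4170, prob=0.031104
UDDUDD: Ā=181.3298, payoff=15.6902, prob=0.020736
DUDUDD: Ā=176.9798, payoff=20.0402, prob=0.020736
UUDUDD: Ā=204.9240, payoff=0.0000, prob=0.013824
DDUUDD: Ā=172.8473, payoff=24.1727, prob=0.020736
UDUUDD: Ā=200.1390, payoff=0.0000, prob=0.013824
DUUUDD: Ā=195.7890, payoff=1.2310, prob=0.013824
UUUUDD: Ā=226.7030, payoff=0.0000, prob=0.009216
DDDDUD: Ā=152.8734, payoff=44.1466, prob=0.031104
UDDDUD: Ā=177.0113, payoff=20.0087, prob=0.020736
DUDDUD: Ā=172.6613, payoff=24.3587, prob=0.020736
UUDDUD: Ā=199.9236, payoff=0.0000, prob=0.013824
DDUDUD: Ā=168.5288, payoff=28.4912, prob=0.020736
UDUDUD: Ā=195.1386, payoff=1.8814, prob=0.013824
DUUDUD: Ā=190.7886, payoff=6.2314, prob=0.013824
UUUDUD: Ā=220.9132, payoff=0.0000, prob=0.009216
DDDUUD: Ā=164.6030, payoff=32.4170, prob=0.020736
UDDUUD: Ā=190.5929, payoff=6.4271, prob=0.013824
DUDUUD: Ā=186.2429, payoff=10.7771, prob=0.013824
UUDUUD: Ā=215.6497, payoff=0.0000, prob=0.009216
DDUUUD: Ā=182.1104, payoff=14.9096, prob=0.013824
UDUUUD: Ā=210.8647, payoff=0.0000, prob=0.009216
DUUUUD: Ā=206.5147, payoff=0.0000, prob=0.009216
UUUUUD: Ā=239.1222, payoff=0.0000, prob=0.006144
DDDDDU: Ā=149.3303, payoff=47.6897, prob=0.031104
UDDDDU: Ā=172.9088, payoff=24.1112, prob=0.020736
DUDDDU: Ā=168.5588, payoff=28.4612, prob=0.020736
UUDDDU: Ā=195.1733, payoff=1.8467, prob=0.013824
DDUDDU: Ā=164.4263, payoff=32.5937, prob=0.020736
UDUDDU: Ā=190.3883, payoff=6.6317, prob=0.013824
DUUDDU: Ā=186.0383, payoff=10.9817, prob=0.013824
UUUDDU: Ā=215.4128, payoff=0.0000, prob=0.009216
DDDUDU: Ā=160.5004, payoff=36.5196, prob=0.020736
UDDUDU: Ā=185.8426, payoff=11.1774, prob=0.013824
DUDUDU: Ā=181.4926, payoff=15.5274, prob=0.013824
UUDUDU: Ā=210.1493, payoff=0.0000, prob=0.009216
DDUUDU: Ā=177.3601, payoff=19.6599, prob=0.013824
UDUUDU: Ā=205.3643, payoff=0.0000, prob=0.009216
DUUUDU: Ā=201.0143, payoff=0.0000, prob=0.009216
UUUUDU: Ā=232.7534, payoff=0.0000, prob=0.006144
DDDDUU: Ā=156.7708, payoff=40.2492, prob=0.020736
UDDDUU: Ā=181.5241, payoff=15.4959, prob=0.013824
DUDDUU: Ā=177.1741, payoff=19.8459, prob=0.013824
UUDDUU: Ā=205.1490, payoff=0.0000, prob=0.009216
DDUDUU: Ā=173.0416, payoff=23.9784, prob=0.013824
UDUDUU: Ā=200.3640, payoff=0.0000, prob=0.009216
DUUDUU: Ā=196.0140, payoff=1.0060, prob=0.009216
UUUDUU: Ā=226.9636, payoff=0.0000, prob=0.006144
DDDUUU: Ā=169.1157, payoff=27.9043, prob=0.013824
UDDUUU: Ā=195.8182, payoff=1.2018, prob=0.009216
DUDUUU: Ā=191.4682, payoff=5.5518, prob=0.009216
UUDUUU: Ā=221.7001, payoff=0.0000, prob=0.006144
DDUUUU: Ā=187.3357, payoff=9.6843, prob=0.009216
UDUUUU: Ā=216.9151, payoff=0.0000, prob=0.006144
DUUUUU: Ā=212.5651, payoff=0.0000, prob=0.006144
UUUUUU: Ā=246.1280, payoff=0.0000, prob=0.004096
Price = Σ prob·payoff / R^6 = 19.825246 / 1.061520 = 18.6763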